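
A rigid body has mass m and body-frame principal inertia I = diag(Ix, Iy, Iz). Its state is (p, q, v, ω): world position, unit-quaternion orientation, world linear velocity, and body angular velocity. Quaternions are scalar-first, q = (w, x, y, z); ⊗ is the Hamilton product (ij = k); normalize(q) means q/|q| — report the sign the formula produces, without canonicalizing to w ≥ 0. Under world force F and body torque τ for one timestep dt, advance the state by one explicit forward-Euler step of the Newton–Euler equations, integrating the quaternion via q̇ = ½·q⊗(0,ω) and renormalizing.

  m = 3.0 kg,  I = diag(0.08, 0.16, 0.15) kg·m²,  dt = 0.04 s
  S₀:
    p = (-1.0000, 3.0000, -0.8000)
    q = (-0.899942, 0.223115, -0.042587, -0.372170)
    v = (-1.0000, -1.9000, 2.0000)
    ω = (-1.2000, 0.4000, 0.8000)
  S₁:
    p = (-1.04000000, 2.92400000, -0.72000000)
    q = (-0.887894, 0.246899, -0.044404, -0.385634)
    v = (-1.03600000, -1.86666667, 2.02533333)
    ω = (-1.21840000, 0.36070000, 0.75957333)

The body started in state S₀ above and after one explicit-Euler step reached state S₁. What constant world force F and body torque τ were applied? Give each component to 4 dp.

rate change Δω = (-0.01840000, -0.03930000, -0.04042667)
ω₀×(Iω₀) = (-0.0032, 0.0672, -0.0384)
τ = I·(Δω/dt) + ω₀×(Iω₀) = (-0.0400, -0.0900, -0.1900)
Δv = v₁−v₀ = (-0.03600000, 0.03333333, 0.02533333)
m·(v₁−v₀)/dt = (-2.7000, 2.5000, 1.9000)

F = (-2.7000, 2.5000, 1.9000)
τ = (-0.0400, -0.0900, -0.1900)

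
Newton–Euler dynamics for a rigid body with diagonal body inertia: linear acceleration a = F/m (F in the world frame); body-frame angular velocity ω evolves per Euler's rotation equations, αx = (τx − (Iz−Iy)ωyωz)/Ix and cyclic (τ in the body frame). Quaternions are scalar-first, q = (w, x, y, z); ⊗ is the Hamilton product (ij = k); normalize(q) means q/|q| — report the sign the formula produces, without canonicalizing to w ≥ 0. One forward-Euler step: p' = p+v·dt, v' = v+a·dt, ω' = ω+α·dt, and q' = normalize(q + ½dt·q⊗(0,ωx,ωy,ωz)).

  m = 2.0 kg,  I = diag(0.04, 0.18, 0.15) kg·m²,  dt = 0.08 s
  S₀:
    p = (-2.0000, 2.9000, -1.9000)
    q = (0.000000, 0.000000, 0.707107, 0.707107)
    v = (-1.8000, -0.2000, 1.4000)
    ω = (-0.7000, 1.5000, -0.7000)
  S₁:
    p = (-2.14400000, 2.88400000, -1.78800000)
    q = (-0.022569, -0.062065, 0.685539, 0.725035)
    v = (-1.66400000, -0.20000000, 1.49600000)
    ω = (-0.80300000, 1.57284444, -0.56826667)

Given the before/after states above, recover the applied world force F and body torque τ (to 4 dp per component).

F = (3.4000, 0.0000, 2.4000)
τ = (-0.0200, 0.1100, 0.1000)

velocity change Δv = (0.13600000, 0.00000000, 0.09600000)
F = m·Δv/dt = (3.4000, 0.0000, 2.4000)
rate change Δω = (-0.10300000, 0.07284444, 0.13173333)
applied torque τ = (-0.0200, 0.1100, 0.1000)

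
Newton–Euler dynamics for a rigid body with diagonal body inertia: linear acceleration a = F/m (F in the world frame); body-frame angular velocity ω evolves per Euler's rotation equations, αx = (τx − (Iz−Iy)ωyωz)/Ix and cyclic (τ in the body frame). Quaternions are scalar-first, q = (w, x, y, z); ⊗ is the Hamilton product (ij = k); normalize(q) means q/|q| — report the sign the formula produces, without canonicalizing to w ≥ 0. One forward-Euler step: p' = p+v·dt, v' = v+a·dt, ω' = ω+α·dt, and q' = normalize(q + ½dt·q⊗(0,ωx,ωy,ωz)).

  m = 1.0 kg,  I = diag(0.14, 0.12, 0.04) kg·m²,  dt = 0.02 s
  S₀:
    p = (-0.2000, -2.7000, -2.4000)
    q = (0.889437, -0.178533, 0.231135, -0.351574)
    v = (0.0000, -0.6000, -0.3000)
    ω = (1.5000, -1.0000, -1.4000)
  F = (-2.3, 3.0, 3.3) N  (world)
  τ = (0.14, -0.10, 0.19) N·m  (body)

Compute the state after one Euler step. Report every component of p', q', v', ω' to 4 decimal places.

p' = (-0.2000, -2.7120, -2.4060)
q' = (0.8893, -0.1719, 0.2144, -0.3656)
v' = (-0.0460, -0.5400, -0.2340)
ω' = (1.5360, -0.9817, -1.3200)

a = F/m = (-2.3000, 3.0000, 3.3000)
new position p' = (-0.2000, -2.7120, -2.4060)
new velocity v' = (-0.0460, -0.5400, -0.2340)
gyro term ω×Iω = (-0.1120, -0.2100, 0.0300)
α = I⁻¹(τ − ω×Iω) = (1.8000, 0.9167, 4.0000)
new body rate ω' = (1.5360, -0.9817, -1.3200)
Hamilton product q⊗(0,ω) = (0.0067309, 0.6589925, -1.6667442, -1.4133813)
updated quaternion q' = (0.8893, -0.1719, 0.2144, -0.3656)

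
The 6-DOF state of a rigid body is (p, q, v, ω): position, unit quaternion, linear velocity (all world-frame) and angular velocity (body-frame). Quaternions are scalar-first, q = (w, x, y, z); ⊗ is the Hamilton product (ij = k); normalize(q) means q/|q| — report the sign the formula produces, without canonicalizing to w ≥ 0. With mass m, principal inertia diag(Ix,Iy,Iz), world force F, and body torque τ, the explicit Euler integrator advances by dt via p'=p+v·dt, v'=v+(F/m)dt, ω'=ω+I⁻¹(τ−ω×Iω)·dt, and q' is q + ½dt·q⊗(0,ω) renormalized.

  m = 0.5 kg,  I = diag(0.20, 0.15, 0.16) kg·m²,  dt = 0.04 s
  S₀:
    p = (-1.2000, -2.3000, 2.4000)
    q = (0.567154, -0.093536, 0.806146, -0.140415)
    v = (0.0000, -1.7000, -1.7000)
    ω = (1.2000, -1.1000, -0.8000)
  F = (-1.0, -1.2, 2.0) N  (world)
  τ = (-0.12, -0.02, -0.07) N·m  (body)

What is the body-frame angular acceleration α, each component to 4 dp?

α = (-0.6440, 0.1227, -0.8500)

precession coupling ω×(Iω) = (0.0088, -0.0384, 0.0660)
angular accel α = (-0.6440, 0.1227, -0.8500)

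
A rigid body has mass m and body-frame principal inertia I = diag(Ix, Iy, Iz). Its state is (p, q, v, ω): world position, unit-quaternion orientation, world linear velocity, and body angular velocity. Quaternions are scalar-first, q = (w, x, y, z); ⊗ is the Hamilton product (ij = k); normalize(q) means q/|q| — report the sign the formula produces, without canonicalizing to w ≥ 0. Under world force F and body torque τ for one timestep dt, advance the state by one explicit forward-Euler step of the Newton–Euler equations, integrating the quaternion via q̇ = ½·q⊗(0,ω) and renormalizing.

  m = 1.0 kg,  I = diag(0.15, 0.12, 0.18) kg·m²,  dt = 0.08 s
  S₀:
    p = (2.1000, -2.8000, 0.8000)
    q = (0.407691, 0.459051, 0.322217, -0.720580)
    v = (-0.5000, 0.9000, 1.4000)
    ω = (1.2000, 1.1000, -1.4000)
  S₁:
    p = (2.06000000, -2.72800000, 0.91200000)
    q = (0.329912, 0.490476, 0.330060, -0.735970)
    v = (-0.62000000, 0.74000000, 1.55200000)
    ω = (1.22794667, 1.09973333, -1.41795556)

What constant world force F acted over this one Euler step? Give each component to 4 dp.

F = (-1.5000, -2.0000, 1.9000)

Δv = v₁−v₀ = (-0.12000000, -0.16000000, 0.15200000)
m·(v₁−v₀)/dt = (-1.5000, -2.0000, 1.9000)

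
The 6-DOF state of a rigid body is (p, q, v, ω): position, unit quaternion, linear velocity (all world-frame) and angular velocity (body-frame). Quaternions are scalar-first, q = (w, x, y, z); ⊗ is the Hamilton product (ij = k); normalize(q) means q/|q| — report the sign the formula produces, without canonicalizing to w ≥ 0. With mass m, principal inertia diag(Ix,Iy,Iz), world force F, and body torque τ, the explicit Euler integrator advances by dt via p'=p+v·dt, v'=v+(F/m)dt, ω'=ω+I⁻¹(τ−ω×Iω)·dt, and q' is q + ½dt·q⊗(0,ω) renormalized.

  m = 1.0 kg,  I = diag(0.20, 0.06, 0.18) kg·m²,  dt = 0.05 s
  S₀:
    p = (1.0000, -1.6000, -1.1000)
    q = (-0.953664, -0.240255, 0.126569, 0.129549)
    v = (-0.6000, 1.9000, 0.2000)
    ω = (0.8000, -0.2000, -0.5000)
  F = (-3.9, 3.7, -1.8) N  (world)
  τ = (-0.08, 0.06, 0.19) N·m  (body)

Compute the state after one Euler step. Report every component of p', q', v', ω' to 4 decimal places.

p' = (0.9700, -1.5050, -1.0900)
q' = (-0.9463, -0.2602, 0.1309, 0.1401)
v' = (-0.7950, 2.0850, 0.1100)
ω' = (0.7770, -0.1433, -0.4534)

linear accel F/m = (-3.9000, 3.7000, -1.8000)
new position p' = (0.9700, -1.5050, -1.0900)
new velocity v' = (-0.7950, 2.0850, 0.1100)
(τ − ω×Iω)/I = (-0.4600, 1.1333, 0.9311)
ω' = ω + α·dt = (0.7770, -0.1433, -0.4534)
2q̇ = q⊗(0,ω) = (0.2822923, -0.8003059, 0.1742445, 0.4236278)
q + ½dt·q⊗(0,ω), renormalized = (-0.9463, -0.2602, 0.1309, 0.1401)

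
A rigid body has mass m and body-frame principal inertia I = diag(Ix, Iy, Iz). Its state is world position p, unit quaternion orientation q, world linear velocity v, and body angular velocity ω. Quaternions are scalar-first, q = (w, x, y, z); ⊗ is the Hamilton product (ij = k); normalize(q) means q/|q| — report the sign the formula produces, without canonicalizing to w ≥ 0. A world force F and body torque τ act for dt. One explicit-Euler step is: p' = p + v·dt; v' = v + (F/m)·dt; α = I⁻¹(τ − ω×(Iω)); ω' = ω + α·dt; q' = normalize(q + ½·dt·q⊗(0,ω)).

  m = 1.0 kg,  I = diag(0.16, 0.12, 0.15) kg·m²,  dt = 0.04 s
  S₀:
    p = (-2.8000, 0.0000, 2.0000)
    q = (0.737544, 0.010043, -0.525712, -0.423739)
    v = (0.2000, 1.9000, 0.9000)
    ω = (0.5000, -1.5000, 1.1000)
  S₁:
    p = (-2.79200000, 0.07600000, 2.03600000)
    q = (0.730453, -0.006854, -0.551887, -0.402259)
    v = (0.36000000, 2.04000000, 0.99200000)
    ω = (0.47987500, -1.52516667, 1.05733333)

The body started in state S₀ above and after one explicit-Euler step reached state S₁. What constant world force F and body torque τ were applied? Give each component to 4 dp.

Δv = v₁−v₀ = (0.16000000, 0.14000000, 0.09200000)
applied force F = (4.0000, 3.5000, 2.3000)
rate change Δω = (-0.02012500, -0.02516667, -0.04266667)
precession coupling = (-0.0495, 0.0055, 0.0300)
τ = I·(Δω/dt) + ω₀×(Iω₀) = (-0.1300, -0.0700, -0.1300)

F = (4.0000, 3.5000, 2.3000)
τ = (-0.1300, -0.0700, -0.1300)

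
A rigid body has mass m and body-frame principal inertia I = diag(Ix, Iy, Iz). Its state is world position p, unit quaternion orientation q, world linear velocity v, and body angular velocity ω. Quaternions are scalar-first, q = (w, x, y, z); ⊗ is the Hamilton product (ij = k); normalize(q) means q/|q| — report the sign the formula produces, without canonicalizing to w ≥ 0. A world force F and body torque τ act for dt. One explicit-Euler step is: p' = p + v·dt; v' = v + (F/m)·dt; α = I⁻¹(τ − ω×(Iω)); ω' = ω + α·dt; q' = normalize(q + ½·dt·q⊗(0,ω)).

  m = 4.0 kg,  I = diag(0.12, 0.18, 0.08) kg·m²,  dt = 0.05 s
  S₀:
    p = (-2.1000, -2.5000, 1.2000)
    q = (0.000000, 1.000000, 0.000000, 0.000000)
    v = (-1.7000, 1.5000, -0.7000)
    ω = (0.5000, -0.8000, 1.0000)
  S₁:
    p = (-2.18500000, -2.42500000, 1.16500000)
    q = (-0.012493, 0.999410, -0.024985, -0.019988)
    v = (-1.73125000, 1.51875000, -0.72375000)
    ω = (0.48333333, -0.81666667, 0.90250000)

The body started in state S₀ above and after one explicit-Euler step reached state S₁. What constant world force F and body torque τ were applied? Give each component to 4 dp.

F = (-2.5000, 1.5000, -1.9000)
τ = (0.0400, -0.0400, -0.1800)

Δω = ω₁−ω₀ = (-0.01666667, -0.01666667, -0.09750000)
applied torque τ = (0.0400, -0.0400, -0.1800)
v₁ − v₀ = (-0.03125000, 0.01875000, -0.02375000)
F = m·Δv/dt = (-2.5000, 1.5000, -1.9000)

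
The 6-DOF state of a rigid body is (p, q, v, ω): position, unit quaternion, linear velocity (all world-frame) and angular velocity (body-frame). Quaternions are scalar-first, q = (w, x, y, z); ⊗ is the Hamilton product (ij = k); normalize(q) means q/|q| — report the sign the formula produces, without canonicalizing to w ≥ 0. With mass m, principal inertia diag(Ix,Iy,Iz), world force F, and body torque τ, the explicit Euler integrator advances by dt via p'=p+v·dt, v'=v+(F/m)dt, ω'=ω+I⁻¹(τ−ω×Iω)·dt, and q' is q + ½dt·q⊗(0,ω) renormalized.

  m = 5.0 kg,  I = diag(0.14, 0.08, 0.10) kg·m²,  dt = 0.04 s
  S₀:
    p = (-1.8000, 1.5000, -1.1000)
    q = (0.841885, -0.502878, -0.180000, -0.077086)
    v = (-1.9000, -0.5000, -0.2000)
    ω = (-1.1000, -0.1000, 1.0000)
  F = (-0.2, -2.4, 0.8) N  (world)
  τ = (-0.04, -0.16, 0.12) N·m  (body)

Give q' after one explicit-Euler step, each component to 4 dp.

Hamilton product q⊗(0,ω) = (-0.4940798, -1.1137821, 0.5034841, 0.6941728)
q' = normalize(q + ½dt·q⊗(0,ω)) = (0.8316, -0.5249, -0.1699, -0.0632)

q' = (0.8316, -0.5249, -0.1699, -0.0632)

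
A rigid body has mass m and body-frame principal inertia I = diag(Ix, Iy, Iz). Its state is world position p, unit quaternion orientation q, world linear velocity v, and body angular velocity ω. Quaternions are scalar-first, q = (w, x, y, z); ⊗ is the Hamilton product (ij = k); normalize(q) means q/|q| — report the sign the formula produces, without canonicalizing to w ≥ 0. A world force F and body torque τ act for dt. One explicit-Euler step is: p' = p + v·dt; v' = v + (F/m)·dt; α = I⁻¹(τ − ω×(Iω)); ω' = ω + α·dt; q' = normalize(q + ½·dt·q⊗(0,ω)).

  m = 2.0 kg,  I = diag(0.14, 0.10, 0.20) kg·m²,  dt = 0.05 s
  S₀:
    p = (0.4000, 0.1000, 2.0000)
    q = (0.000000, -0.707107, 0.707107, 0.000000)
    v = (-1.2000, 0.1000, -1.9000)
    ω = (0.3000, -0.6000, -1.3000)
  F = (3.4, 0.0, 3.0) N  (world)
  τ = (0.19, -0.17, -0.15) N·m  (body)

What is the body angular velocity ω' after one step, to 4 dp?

ω' = (0.3400, -0.6967, -1.3393)

precession coupling ω×(Iω) = (0.0780, 0.0234, 0.0072)
α = I⁻¹(τ − ω×Iω) = (0.8000, -1.9340, -0.7860)
new body rate ω' = (0.3400, -0.6967, -1.3393)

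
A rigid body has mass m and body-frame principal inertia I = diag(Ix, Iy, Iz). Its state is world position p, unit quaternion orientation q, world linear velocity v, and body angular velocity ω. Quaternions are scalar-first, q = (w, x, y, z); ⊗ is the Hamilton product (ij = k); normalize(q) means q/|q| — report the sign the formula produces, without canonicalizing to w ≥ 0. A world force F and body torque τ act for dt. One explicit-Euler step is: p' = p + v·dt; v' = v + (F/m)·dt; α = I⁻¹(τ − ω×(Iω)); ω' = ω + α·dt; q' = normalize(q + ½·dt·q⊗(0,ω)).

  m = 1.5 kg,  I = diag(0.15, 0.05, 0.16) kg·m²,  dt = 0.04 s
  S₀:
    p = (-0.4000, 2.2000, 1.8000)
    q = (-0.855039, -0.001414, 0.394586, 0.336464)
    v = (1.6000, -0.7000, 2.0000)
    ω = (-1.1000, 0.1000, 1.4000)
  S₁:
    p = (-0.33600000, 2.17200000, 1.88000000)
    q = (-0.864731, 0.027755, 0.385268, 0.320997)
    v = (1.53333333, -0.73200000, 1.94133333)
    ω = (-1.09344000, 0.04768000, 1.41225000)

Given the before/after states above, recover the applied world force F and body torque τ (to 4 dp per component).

velocity change Δv = (-0.06666667, -0.03200000, -0.05866667)
m·(v₁−v₀)/dt = (-2.5000, -1.2000, -2.2000)
ω₁ − ω₀ = (0.00656000, -0.05232000, 0.01225000)
gyro term ω₀×Iω₀ = (0.0154, 0.0154, 0.0110)
applied torque τ = (0.0400, -0.0500, 0.0600)

F = (-2.5000, -1.2000, -2.2000)
τ = (0.0400, -0.0500, 0.0600)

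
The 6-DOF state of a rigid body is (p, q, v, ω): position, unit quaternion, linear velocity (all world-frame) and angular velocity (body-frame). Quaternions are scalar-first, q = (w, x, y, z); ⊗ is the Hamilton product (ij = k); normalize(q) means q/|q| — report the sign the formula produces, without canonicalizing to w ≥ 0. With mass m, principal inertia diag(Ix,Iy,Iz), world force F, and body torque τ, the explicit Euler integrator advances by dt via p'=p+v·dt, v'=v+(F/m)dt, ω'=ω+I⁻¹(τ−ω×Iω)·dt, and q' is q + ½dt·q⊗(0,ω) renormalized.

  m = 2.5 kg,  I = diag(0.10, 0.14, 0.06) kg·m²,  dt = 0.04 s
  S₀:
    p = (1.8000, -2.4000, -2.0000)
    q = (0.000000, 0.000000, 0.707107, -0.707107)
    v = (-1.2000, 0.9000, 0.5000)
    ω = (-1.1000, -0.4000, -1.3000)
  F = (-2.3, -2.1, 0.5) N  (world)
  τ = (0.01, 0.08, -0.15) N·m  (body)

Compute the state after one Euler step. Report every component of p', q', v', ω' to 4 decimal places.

p' = (1.7520, -2.3640, -1.9800)
q' = (-0.0127, -0.0240, 0.7222, -0.6911)
v' = (-1.2368, 0.8664, 0.5080)
ω' = (-1.0794, -0.3935, -1.4117)

a = (-0.9200, -0.8400, 0.2000)
p + v·dt = (1.7520, -2.3640, -1.9800)
v + (F/m)dt = (-1.2368, 0.8664, 0.5080)
precession coupling ω×(Iω) = (-0.0416, 0.0572, 0.0176)
α = I⁻¹(τ − ω×Iω) = (0.5160, 0.1629, -2.7933)
ω' = ω + α·dt = (-1.0794, -0.3935, -1.4117)
q⊗(0,ω) = (-0.6363963, -1.2020819, 0.7778177, 0.7778177)
q' = normalize(q + ½dt·q⊗(0,ω)) = (-0.0127, -0.0240, 0.7222, -0.6911)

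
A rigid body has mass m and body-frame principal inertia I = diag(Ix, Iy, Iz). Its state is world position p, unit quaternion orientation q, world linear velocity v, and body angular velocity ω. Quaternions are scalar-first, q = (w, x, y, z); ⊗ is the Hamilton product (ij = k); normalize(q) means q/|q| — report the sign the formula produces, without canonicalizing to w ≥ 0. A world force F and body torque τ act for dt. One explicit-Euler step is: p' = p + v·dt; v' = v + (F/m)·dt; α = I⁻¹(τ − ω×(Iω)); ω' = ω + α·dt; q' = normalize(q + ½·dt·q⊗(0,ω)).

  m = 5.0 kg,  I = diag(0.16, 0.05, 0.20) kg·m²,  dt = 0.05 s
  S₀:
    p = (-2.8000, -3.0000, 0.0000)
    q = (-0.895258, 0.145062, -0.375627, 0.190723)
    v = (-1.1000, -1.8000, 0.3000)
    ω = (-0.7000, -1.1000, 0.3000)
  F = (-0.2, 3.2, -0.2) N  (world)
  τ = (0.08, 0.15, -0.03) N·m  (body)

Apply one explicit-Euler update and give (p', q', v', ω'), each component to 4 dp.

a = F/m = (-0.0400, 0.6400, -0.0400)
p + v·dt = (-2.8550, -3.0900, 0.0150)
v + (F/m)dt = (-1.1020, -1.7680, 0.2980)
ω×(Iω) gyroscopic = (-0.0495, 0.0084, -0.0847)
α = I⁻¹(τ − ω×Iω) = (0.8094, 2.8320, 0.2735)
ω + α·dt = (-0.6595, -0.9584, 0.3137)
2q̇ = q⊗(0,ω) = (-0.3688632, 0.7237878, 0.8077591, -0.6910845)
q' = normalize(q + ½dt·q⊗(0,ω)) = (-0.9040, 0.1631, -0.3552, 0.1733)

p' = (-2.8550, -3.0900, 0.0150)
q' = (-0.9040, 0.1631, -0.3552, 0.1733)
v' = (-1.1020, -1.7680, 0.2980)
ω' = (-0.6595, -0.9584, 0.3137)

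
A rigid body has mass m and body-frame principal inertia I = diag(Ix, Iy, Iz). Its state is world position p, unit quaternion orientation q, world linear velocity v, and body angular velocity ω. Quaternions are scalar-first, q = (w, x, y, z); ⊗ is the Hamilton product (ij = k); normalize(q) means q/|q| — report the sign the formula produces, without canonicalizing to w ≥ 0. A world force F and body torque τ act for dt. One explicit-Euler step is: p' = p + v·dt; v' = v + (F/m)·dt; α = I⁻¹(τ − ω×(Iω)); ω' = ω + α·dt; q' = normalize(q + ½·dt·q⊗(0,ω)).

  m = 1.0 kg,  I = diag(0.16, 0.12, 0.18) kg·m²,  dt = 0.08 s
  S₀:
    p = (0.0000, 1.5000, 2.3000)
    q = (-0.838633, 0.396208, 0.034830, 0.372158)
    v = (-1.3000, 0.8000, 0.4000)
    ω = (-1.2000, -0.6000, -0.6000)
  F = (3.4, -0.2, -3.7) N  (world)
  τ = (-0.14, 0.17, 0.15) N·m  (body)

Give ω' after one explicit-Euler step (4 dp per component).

ω' = (-1.2808, -0.4771, -0.5205)

ω×(Iω) gyroscopic = (0.0216, -0.0144, -0.0288)
α = I⁻¹(τ − ω×Iω) = (-1.0100, 1.5367, 0.9933)
ω' = ω + α·dt = (-1.2808, -0.4771, -0.5205)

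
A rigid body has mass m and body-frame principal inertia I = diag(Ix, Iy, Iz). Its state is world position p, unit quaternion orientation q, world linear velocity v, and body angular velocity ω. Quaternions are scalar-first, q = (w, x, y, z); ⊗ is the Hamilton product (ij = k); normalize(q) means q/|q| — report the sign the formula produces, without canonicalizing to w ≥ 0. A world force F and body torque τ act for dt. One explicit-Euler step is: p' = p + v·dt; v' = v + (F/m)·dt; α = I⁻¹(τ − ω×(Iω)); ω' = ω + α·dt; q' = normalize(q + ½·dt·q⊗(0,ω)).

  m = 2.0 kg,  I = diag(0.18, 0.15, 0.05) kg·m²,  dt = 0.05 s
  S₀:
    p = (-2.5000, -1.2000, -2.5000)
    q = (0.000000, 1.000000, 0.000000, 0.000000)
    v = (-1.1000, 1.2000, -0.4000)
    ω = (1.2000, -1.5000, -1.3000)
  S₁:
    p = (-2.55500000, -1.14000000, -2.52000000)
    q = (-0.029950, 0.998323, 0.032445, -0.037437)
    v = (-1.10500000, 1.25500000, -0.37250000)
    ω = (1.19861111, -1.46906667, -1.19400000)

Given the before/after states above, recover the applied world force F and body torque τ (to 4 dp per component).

F = (-0.2000, 2.2000, 1.1000)
τ = (-0.2000, -0.1100, 0.1600)

velocity change Δv = (-0.00500000, 0.05500000, 0.02750000)
m·(v₁−v₀)/dt = (-0.2000, 2.2000, 1.1000)
rate change Δω = (-0.00138889, 0.03093333, 0.10600000)
gyro term ω₀×Iω₀ = (-0.1950, -0.2028, 0.0540)
applied torque τ = (-0.2000, -0.1100, 0.1600)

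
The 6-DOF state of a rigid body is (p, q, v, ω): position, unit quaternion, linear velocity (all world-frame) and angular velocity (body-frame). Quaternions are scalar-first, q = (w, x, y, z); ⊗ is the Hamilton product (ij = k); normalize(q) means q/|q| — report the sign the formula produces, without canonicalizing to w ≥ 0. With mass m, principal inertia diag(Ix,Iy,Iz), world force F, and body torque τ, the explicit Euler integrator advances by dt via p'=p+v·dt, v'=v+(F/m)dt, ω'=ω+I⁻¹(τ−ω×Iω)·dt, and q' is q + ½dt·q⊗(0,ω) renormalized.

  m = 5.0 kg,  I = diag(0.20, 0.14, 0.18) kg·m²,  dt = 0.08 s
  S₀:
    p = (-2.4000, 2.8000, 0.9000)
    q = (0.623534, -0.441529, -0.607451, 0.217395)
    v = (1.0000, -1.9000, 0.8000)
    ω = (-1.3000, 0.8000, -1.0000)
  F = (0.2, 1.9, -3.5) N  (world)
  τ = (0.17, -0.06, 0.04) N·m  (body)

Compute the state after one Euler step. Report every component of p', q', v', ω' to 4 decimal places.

p' = (-2.3200, 2.6480, 0.9640)
q' = (0.6270, -0.4554, -0.6148, 0.1463)
v' = (1.0032, -1.8696, 0.7440)
ω' = (-1.2192, 0.7509, -1.0100)

precession coupling ω×(Iω) = (-0.0320, 0.0260, 0.0624)
α = I⁻¹(τ − ω×Iω) = (1.0100, -0.6143, -0.1244)
ω' = ω + α·dt = (-1.2192, 0.7509, -1.0100)
Hamilton product q⊗(0,ω) = (0.1293681, -0.3770592, -0.2253153, -1.7664435)
q + ½dt·q⊗(0,ω), renormalized = (0.6270, -0.4554, -0.6148, 0.1463)
a = F/m = (0.0400, 0.3800, -0.7000)
p + v·dt = (-2.3200, 2.6480, 0.9640)
new velocity v' = (1.0032, -1.8696, 0.7440)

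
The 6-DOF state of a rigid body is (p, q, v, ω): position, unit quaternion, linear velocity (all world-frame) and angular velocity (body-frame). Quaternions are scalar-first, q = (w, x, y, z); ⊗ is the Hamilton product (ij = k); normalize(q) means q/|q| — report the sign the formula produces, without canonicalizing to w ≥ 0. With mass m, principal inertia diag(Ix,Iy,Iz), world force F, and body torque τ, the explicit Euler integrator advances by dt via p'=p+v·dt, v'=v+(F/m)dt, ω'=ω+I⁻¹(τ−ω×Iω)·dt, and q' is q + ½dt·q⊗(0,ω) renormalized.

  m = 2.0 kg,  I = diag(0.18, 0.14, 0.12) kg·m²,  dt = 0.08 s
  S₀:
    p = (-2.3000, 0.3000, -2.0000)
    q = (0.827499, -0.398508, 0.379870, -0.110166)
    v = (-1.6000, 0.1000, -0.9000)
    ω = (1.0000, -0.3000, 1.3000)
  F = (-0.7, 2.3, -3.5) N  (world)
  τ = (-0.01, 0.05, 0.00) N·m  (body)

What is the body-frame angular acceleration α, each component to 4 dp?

α = (-0.0989, -0.2000, -0.1000)

precession coupling ω×(Iω) = (0.0078, 0.0780, 0.0120)
α = I⁻¹(τ − ω×Iω) = (-0.0989, -0.2000, -0.1000)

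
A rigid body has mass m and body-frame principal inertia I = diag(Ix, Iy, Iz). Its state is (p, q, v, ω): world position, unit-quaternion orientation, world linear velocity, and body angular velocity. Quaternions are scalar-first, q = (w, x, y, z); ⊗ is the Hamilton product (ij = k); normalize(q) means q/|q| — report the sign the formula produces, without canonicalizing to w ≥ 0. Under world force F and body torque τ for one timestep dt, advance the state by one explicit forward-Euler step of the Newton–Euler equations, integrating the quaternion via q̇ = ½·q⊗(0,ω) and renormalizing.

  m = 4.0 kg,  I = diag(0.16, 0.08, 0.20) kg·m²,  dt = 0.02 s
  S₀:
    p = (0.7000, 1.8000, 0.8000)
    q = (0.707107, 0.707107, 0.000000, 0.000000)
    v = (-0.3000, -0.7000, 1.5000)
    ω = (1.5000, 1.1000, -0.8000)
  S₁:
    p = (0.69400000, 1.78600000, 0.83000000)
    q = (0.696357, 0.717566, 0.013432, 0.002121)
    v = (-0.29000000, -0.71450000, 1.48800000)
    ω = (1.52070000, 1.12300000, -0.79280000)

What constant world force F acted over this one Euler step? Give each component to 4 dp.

velocity change Δv = (0.01000000, -0.01450000, -0.01200000)
applied force F = (2.0000, -2.9000, -2.4000)

F = (2.0000, -2.9000, -2.4000)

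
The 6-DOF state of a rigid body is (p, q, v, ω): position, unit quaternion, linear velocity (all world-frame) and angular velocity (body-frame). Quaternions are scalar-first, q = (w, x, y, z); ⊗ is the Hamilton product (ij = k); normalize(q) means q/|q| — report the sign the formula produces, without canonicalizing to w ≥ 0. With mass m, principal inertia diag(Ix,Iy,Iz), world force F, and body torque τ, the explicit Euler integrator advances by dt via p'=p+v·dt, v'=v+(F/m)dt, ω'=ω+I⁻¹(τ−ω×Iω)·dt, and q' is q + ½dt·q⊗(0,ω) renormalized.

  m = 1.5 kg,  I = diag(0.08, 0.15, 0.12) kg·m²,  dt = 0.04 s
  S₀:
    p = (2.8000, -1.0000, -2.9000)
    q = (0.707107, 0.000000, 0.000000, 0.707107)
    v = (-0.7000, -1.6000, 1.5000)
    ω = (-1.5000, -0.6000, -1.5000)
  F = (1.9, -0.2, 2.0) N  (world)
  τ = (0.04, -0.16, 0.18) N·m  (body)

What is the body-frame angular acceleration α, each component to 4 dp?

α = (0.8375, -0.4667, 0.9750)

gyro term ω×Iω = (-0.0270, -0.0900, 0.0630)
α = I⁻¹(τ − ω×Iω) = (0.8375, -0.4667, 0.9750)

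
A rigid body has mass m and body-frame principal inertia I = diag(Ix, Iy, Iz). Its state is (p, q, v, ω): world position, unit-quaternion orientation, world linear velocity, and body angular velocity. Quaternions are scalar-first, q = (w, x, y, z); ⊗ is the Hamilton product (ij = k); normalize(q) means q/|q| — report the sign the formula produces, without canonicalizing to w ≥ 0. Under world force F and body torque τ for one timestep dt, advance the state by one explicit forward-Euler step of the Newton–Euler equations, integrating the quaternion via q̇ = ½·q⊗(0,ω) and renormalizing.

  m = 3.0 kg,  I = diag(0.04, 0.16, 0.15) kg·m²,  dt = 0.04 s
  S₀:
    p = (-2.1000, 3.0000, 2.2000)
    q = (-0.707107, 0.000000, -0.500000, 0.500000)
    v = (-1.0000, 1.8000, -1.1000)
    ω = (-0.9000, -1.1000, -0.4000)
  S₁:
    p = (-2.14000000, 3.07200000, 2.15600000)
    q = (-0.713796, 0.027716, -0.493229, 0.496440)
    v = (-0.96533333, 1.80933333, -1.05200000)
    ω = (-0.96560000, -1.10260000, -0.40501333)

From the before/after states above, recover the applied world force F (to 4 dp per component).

velocity change Δv = (0.03466667, 0.00933333, 0.04800000)
F = m·Δv/dt = (2.6000, 0.7000, 3.6000)

F = (2.6000, 0.7000, 3.6000)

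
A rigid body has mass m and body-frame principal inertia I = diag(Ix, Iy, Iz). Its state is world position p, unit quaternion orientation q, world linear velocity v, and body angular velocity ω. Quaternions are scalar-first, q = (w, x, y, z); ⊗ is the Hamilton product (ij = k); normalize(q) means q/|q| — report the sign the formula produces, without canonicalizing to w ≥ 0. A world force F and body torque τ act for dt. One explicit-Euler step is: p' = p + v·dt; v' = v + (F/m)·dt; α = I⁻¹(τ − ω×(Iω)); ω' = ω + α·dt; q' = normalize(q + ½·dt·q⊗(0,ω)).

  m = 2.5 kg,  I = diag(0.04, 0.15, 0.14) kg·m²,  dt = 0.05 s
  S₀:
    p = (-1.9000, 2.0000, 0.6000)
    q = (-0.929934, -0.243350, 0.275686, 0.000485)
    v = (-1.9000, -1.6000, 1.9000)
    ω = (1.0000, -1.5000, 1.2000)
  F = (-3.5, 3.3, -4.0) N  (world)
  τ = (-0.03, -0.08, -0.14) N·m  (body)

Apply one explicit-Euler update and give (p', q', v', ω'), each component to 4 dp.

p' = (-1.9950, 1.9200, 0.6950)
q' = (-0.9122, -0.2579, 0.3174, -0.0251)
v' = (-1.9700, -1.5340, 1.8200)
ω' = (0.9400, -1.4867, 1.2089)

a = F/m = (-1.4000, 1.3200, -1.6000)
new position p' = (-1.9950, 1.9200, 0.6950)
v + (F/m)dt = (-1.9700, -1.5340, 1.8200)
precession coupling ω×(Iω) = (0.0180, -0.1200, -0.1650)
α = I⁻¹(τ − ω×Iω) = (-1.2000, 0.2667, 0.1786)
new body rate ω' = (0.9400, -1.4867, 1.2089)
Hamilton product q⊗(0,ω) = (0.6562970, -0.5983833, 1.6874060, -1.0265818)
updated quaternion q' = (-0.9122, -0.2579, 0.3174, -0.0251)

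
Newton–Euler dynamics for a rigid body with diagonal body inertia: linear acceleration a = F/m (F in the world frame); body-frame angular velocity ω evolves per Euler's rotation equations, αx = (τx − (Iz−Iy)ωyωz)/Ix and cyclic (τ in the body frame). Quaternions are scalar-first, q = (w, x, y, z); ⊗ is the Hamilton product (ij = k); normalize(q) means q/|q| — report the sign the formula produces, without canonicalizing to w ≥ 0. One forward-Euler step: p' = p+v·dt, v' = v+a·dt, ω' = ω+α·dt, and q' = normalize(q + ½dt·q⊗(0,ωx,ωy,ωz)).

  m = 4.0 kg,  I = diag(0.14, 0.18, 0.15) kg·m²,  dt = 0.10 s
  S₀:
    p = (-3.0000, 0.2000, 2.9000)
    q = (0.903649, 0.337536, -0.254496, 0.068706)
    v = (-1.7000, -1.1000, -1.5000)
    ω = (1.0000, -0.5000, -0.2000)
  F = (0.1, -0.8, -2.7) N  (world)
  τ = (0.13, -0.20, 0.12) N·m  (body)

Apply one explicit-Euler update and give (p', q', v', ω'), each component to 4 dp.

a = (0.0250, -0.2000, -0.6750)
new position p' = (-3.1700, 0.0900, 2.7500)
v' = v + a·dt = (-1.6975, -1.1200, -1.5675)
α = I⁻¹(τ − ω×Iω) = (0.9500, -1.1222, 0.9333)
ω + α·dt = (1.0950, -0.6122, -0.1067)
Hamilton product q⊗(0,ω) = (-0.4510428, 0.9889012, -0.3156113, -0.0950018)
q' = normalize(q + ½dt·q⊗(0,ω)) = (0.8797, 0.3864, -0.2698, 0.0639)

p' = (-3.1700, 0.0900, 2.7500)
q' = (0.8797, 0.3864, -0.2698, 0.0639)
v' = (-1.6975, -1.1200, -1.5675)
ω' = (1.0950, -0.6122, -0.1067)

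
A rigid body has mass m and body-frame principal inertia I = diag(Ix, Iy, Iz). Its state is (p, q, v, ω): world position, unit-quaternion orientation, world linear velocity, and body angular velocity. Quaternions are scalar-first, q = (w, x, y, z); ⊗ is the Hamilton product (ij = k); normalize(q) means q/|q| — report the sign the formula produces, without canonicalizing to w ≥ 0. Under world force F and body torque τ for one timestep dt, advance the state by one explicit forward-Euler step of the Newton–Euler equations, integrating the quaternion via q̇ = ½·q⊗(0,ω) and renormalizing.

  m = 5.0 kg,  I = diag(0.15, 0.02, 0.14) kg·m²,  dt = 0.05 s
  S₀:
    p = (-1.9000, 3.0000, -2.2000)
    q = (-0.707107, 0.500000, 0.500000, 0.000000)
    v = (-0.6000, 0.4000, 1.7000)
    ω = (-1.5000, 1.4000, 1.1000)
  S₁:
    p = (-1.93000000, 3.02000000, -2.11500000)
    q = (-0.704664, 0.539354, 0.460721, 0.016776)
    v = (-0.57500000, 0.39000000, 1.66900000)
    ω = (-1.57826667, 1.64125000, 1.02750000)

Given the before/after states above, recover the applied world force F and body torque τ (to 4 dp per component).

F = (2.5000, -1.0000, -3.1000)
τ = (-0.0500, 0.0800, 0.0700)

Δv = v₁−v₀ = (0.02500000, -0.01000000, -0.03100000)
F = m·Δv/dt = (2.5000, -1.0000, -3.1000)
ω₁ − ω₀ = (-0.07826667, 0.24125000, -0.07250000)
gyro term ω₀×Iω₀ = (0.1848, -0.0165, 0.2730)
τ = I·(Δω/dt) + ω₀×(Iω₀) = (-0.0500, 0.0800, 0.0700)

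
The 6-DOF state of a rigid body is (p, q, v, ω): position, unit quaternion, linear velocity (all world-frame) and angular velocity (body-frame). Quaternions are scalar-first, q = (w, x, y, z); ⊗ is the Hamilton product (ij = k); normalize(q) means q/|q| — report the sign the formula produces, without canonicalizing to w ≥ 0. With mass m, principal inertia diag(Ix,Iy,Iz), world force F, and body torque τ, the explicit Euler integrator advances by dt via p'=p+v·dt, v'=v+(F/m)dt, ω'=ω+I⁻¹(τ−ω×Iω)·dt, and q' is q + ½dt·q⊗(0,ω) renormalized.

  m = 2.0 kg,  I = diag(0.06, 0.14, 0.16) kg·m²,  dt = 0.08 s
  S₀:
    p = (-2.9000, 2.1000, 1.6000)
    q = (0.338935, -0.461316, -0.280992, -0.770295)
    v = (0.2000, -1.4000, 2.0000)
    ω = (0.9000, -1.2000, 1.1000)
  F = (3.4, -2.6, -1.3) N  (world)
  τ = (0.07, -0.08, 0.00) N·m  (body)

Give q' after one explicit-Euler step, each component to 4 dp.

q' = (0.3749, -0.4971, -0.3039, -0.7211)

q⊗(0,ω) = (0.9253185, -0.9284037, -0.5925399, 1.1793005)
q' = normalize(q + ½dt·q⊗(0,ω)) = (0.3749, -0.4971, -0.3039, -0.7211)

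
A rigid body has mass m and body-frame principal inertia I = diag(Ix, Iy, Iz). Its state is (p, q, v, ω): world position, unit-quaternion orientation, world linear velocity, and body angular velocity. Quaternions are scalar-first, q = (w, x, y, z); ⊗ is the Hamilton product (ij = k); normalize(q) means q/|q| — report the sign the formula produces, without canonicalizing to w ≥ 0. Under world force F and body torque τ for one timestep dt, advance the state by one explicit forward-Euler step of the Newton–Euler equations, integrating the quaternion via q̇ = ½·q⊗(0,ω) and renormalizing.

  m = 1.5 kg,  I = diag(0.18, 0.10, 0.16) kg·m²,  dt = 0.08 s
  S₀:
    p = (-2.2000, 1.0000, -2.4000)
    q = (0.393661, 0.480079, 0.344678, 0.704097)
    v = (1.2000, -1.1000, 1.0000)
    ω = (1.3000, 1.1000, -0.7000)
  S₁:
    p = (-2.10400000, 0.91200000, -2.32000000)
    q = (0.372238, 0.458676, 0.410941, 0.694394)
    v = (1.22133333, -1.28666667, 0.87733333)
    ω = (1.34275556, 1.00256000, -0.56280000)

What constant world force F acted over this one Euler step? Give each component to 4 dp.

v₁ − v₀ = (0.02133333, -0.18666667, -0.12266667)
applied force F = (0.4000, -3.5000, -2.3000)

F = (0.4000, -3.5000, -2.3000)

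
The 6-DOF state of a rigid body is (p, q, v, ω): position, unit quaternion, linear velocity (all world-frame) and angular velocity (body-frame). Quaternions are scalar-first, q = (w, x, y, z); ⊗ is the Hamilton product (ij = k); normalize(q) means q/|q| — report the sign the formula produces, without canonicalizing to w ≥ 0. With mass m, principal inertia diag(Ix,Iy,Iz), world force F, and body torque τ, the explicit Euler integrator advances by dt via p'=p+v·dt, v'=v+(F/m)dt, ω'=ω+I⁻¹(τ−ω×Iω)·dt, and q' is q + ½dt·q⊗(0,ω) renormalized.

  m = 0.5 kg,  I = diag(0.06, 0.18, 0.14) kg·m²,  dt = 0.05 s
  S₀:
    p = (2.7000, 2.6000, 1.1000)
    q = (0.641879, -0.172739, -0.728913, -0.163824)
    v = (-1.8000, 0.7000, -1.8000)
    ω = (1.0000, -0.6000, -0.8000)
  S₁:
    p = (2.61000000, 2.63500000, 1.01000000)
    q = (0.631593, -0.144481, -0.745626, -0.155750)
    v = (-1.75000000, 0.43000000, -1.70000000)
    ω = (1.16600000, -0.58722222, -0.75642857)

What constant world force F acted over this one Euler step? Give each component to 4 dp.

F = (0.5000, -2.7000, 1.0000)

Δv = v₁−v₀ = (0.05000000, -0.27000000, 0.10000000)
m·(v₁−v₀)/dt = (0.5000, -2.7000, 1.0000)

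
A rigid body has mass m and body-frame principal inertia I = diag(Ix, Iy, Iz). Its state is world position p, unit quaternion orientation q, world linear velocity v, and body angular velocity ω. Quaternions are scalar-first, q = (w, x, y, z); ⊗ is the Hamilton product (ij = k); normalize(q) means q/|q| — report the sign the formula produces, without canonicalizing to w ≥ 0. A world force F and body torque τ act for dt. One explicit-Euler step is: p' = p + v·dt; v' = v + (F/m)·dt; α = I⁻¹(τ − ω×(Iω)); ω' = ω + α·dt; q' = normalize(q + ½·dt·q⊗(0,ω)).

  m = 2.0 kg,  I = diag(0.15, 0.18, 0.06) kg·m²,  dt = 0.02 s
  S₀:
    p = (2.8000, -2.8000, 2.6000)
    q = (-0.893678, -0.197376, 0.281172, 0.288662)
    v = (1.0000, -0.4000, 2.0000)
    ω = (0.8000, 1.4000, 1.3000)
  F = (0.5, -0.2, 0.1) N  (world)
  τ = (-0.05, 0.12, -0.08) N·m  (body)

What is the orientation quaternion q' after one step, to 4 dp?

Hamilton product q⊗(0,ω) = (-0.6110006, -0.7535456, -0.7636308, -1.6630454)
q + ½dt·q⊗(0,ω), renormalized = (-0.8996, -0.2049, 0.2735, 0.2720)

q' = (-0.8996, -0.2049, 0.2735, 0.2720)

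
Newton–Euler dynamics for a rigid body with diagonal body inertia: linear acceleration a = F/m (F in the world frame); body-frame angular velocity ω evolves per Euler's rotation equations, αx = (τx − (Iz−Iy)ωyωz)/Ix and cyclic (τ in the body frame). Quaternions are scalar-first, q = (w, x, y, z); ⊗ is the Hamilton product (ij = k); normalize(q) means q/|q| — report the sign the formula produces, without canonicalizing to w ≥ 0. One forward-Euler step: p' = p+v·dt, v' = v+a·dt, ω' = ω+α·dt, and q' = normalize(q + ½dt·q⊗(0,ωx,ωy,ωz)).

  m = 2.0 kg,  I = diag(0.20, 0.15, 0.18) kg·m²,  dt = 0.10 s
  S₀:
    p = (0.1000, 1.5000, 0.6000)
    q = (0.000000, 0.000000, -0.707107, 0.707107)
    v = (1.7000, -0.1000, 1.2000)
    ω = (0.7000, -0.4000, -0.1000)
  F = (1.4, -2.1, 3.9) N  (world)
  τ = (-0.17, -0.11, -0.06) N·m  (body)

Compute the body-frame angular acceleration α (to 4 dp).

ω×(Iω) gyroscopic = (0.0012, -0.0014, 0.0140)
angular accel α = (-0.8560, -0.7240, -0.4111)

α = (-0.8560, -0.7240, -0.4111)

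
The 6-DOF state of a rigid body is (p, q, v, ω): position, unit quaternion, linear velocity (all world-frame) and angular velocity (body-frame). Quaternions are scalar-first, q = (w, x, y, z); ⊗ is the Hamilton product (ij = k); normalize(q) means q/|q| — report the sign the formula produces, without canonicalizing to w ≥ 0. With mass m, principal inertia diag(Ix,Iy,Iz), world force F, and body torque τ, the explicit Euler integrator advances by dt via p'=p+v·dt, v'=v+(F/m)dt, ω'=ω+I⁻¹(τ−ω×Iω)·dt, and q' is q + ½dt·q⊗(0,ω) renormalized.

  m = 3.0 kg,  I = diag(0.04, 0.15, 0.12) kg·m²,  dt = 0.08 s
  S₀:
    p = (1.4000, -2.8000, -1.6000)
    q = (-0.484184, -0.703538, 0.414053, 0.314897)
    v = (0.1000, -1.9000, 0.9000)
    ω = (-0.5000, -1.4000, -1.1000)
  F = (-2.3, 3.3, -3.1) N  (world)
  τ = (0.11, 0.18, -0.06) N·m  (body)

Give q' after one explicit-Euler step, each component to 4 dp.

2q̇ = q⊗(0,ω) = (0.5742919, 0.2274895, -0.2534827, 1.7245821)
q + ½dt·q⊗(0,ω), renormalized = (-0.4600, -0.6925, 0.4028, 0.3828)

q' = (-0.4600, -0.6925, 0.4028, 0.3828)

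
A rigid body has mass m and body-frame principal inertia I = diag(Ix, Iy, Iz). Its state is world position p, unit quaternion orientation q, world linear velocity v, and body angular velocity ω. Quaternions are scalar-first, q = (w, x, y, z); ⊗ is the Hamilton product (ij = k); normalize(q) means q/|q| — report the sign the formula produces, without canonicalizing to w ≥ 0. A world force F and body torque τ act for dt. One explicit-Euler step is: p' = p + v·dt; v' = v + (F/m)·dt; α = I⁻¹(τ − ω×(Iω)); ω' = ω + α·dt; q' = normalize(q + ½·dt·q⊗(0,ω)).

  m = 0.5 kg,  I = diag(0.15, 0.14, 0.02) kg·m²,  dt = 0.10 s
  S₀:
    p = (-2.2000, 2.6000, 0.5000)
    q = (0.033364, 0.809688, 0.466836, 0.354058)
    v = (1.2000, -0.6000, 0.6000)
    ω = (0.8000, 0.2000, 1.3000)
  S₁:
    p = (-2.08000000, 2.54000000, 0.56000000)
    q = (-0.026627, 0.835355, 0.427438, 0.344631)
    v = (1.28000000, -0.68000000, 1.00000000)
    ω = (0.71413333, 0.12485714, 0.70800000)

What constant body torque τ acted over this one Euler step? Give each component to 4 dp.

Δω = ω₁−ω₀ = (-0.08586667, -0.07514286, -0.59200000)
τ = I·(Δω/dt) + ω₀×(Iω₀) = (-0.1600, 0.0300, -0.1200)

τ = (-0.1600, 0.0300, -0.1200)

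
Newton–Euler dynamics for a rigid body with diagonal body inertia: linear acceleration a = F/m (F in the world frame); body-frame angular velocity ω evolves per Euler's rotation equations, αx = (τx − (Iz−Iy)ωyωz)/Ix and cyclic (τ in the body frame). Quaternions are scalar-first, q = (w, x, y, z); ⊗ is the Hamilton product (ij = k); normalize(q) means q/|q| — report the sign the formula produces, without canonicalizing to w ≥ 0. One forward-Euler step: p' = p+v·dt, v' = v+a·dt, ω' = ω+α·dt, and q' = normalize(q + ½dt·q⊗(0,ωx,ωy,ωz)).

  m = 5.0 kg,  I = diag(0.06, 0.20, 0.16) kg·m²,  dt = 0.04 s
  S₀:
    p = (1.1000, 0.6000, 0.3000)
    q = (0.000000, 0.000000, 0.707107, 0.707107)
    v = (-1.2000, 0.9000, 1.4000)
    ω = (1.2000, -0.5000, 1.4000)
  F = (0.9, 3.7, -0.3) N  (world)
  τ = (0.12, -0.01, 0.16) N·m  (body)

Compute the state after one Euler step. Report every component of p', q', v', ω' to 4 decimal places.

linear accel F/m = (0.1800, 0.7400, -0.0600)
p' = p + v·dt = (1.0520, 0.6360, 0.3560)
v' = v + a·dt = (-1.1928, 0.9296, 1.3976)
ω×(Iω) gyroscopic = (0.0280, -0.1680, -0.0840)
(τ − ω×Iω)/I = (1.5333, 0.7900, 1.5250)
ω' = ω + α·dt = (1.2613, -0.4684, 1.4610)
2q̇ = q⊗(0,ω) = (-0.6363963, 1.3435033, 0.8485284, -0.8485284)
q' = normalize(q + ½dt·q⊗(0,ω)) = (-0.0127, 0.0269, 0.7235, 0.6896)

p' = (1.0520, 0.6360, 0.3560)
q' = (-0.0127, 0.0269, 0.7235, 0.6896)
v' = (-1.1928, 0.9296, 1.3976)
ω' = (1.2613, -0.4684, 1.4610)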